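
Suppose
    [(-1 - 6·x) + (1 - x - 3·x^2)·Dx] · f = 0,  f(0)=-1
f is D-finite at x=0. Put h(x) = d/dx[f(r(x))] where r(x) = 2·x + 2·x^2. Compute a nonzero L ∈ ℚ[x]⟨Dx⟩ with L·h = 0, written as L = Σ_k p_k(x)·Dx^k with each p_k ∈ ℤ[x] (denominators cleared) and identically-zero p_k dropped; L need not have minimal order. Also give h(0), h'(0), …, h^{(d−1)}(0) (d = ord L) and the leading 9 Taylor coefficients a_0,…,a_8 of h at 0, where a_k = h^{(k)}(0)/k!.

L = (18 + 156·x + 804·x^2 + 2736·x^3 + 4968·x^4 + 4320·x^5 + 1440·x^6) + (-1 - 12·x + 6·x^2 + 268·x^3 + 900·x^4 + 1368·x^5 + 1008·x^6 + 288·x^7)·Dx  (order 1).
h: a_k = -2, -36, -264, -1952, -13320, -86928, -553280, -3445632, -21128832, …
ICs: h(0) = -2.

f: a_k = -1, -1, -4, -7, -19, -40, -97, -217, -508, …
f∘r: x↦r, Dx↦Dx/r' in L_f ⇒ L₀.
Differentiate: ansatz ord ≤ ord L₀ ⇒ L.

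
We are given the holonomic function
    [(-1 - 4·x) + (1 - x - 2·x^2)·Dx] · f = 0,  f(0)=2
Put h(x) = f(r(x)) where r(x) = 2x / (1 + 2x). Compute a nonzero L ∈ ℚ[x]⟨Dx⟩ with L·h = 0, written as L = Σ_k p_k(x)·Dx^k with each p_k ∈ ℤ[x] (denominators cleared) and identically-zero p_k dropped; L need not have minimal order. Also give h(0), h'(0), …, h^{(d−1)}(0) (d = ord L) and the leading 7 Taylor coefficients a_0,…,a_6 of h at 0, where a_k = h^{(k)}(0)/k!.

f: a_k = 2, 2, 6, 10, 22, 42, 86, …
Change of var in L_f (x↦r) gives L₀.
L = (2 + 20·x) + (-1 - 4·x + 4·x^2 + 16·x^3)·Dx  (order 1).
h: a_k = 2, 4, 16, 0, 128, -256, 1536, …
ICs: h(0) = 2.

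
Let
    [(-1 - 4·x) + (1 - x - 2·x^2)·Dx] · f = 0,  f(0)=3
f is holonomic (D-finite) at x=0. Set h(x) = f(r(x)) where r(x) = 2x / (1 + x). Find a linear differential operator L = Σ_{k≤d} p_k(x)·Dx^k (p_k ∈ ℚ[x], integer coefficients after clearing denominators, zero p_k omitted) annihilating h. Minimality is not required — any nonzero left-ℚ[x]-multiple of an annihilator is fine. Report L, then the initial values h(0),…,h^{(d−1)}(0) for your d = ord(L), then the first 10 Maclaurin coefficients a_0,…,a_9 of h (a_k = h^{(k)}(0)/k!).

f: a_k = 3, 3, 9, 15, 33, 63, 129, 255, 513, 1023, …
L₀ from L_f via x↦r, Dx↦r'^{-1}Dx.
L = (2 + 18·x) + (-1 - x + 9·x^2 + 9·x^3)·Dx  (order 1).
h: a_k = 3, 6, 30, 54, 270, 486, 2430, 4374, 21870, 39366, …
ICs: h(0) = 3.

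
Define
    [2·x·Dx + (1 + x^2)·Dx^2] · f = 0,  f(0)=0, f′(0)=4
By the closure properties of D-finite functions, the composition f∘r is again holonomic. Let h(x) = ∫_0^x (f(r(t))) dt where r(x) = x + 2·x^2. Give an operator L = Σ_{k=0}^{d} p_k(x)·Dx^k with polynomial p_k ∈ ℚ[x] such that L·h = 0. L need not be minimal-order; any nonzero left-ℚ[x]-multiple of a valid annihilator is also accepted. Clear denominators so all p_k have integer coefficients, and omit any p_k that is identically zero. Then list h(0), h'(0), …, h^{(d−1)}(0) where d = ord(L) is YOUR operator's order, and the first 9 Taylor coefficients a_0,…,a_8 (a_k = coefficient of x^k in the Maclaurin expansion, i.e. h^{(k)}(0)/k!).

f: a_k = 0, 4, 0, -4/3, 0, 4/5, 0, -4/7, 0, …
Change of var in L_f (x↦r) gives L₀.
h=∫h₀ ⇒ L = L₀·Dx.
L = (-4 + 2·x + 16·x^2 + 48·x^3 + 48·x^4)·Dx^2 + (1 + 4·x + x^2 + 8·x^3 + 20·x^4 + 16·x^5)·Dx^3  (order 3).
h: a_k = 0, 0, 2, 8/3, -1/3, -8/5, -38/15, -8/21, 55/14, …
ICs: h(0) = 0, h′(0) = 0, h′′(0) = 4.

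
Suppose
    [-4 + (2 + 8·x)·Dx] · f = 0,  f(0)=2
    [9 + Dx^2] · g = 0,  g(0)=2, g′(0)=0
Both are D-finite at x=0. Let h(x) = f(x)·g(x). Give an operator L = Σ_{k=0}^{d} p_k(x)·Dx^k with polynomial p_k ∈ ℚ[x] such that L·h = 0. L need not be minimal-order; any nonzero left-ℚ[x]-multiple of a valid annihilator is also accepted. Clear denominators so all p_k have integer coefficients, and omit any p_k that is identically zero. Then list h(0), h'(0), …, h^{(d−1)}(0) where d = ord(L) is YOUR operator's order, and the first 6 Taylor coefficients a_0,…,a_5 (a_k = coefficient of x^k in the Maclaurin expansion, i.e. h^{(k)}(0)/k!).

f: a_k = 2, 4, -4, 8, -20, 56, …
g: a_k = 2, 0, -9, 0, 27/4, 0, …
L₀ := L_f ⊗_s L_g (sym. prod.), ord ≤ 2.
L = (21 + 72·x + 144·x^2) + (-4 - 16·x)·Dx + (1 + 8·x + 16·x^2)·Dx^2  (order 2).
h: a_k = 4, 8, -26, -20, 19/2, 67, …
ICs: h(0) = 4, h′(0) = 8.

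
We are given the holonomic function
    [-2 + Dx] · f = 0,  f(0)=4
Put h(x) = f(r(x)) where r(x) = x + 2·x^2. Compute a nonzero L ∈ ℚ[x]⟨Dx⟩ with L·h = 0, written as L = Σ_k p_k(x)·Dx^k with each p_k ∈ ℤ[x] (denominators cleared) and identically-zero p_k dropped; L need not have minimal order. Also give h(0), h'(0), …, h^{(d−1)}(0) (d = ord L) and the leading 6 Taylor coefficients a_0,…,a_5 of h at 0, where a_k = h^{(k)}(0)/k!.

L = (-2 - 8·x) + Dx  (order 1).
h: a_k = 4, 8, 24, 112/3, 200/3, 432/5, …
ICs: h(0) = 4.

f: a_k = 4, 8, 8, 16/3, 8/3, 16/15, …
h₀=f(r): pull back L_f along r ⇒ L₀.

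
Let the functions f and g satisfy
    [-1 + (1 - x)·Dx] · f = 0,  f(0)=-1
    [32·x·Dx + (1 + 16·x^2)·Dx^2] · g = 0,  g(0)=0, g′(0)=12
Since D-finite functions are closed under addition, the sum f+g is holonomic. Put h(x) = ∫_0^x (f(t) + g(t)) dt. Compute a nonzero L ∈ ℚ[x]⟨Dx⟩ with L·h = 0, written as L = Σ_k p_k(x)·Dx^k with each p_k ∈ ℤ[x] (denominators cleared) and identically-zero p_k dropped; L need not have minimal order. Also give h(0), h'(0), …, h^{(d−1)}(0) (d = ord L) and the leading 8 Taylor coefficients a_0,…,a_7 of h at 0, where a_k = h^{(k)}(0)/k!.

L = (-32 + 128·x + 1536·x^2)·Dx^2 + (19 - 32·x - 656·x^2 + 1536·x^3)·Dx^3 + (-1 - 15·x - 240·x^3 + 256·x^4)·Dx^4  (order 4).
h: a_k = 0, -1, 11/2, -1/3, -65/4, -1/5, 3067/30, -1/7, …
ICs: h(0) = 0, h′(0) = -1, h′′(0) = 11, h′′′(0) = -2.

f: a_k = -1, -1, -1, -1, -1, -1, -1, -1, …
g: a_k = 0, 12, 0, -64, 0, 3072/5, 0, -49152/7, …
Sum ⇒ L₀ = lclm(L_f,L_g) in ℚ(x)⟨Dx⟩.
h=∫h₀ ⇒ L = L₀·Dx.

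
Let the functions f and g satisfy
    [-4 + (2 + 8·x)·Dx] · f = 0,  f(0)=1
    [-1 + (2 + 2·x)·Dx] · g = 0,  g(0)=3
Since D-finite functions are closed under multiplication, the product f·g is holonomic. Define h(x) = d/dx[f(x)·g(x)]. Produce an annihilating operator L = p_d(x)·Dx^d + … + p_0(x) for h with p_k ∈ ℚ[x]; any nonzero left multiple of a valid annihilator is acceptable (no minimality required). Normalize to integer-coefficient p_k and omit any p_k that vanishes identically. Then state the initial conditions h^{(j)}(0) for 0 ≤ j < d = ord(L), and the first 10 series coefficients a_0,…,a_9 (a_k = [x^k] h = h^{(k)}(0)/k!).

L = -9 + (-10 - 66·x - 120·x^2 - 64·x^3)·Dx  (order 1).
h: a_k = 15/2, -27/4, 405/16, -2943/32, 85725/256, -630261/512, 9360225/2048, -70109415/4096, 4231255725/65536, -32109605145/131072, …
ICs: h(0) = 15/2.

f: a_k = 1, 2, -2, 4, -10, 28, -84, 264, -858, 2860, …
g: a_k = 3, 3/2, -3/8, 3/16, -15/128, 21/256, -63/1024, 99/2048, -1287/32768, 2145/65536, …
h₀=f·g: eliminate ⇒ L₀, order ≤ 1·1.
Differentiate: ansatz ord ≤ ord L₀ ⇒ L.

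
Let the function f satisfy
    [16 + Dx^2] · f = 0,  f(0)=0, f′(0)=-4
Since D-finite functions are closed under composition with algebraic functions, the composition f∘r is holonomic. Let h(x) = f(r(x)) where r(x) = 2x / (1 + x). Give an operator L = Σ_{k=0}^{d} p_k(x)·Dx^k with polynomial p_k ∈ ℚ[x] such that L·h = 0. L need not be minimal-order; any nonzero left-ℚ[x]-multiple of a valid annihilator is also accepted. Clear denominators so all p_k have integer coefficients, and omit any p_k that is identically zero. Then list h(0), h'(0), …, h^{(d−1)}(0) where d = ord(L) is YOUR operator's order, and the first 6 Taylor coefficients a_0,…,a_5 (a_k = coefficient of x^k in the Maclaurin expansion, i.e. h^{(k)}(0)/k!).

L = 64 + (2 + 6·x + 6·x^2 + 2·x^3)·Dx + (1 + 4·x + 6·x^2 + 4·x^3 + x^4)·Dx^2  (order 2).
h: a_k = 0, -8, 8, 232/3, -248, 3464/15, …
ICs: h(0) = 0, h′(0) = -8.

f: a_k = 0, -4, 0, 32/3, 0, -128/15, …
f∘r: x↦r, Dx↦Dx/r' in L_f ⇒ L₀.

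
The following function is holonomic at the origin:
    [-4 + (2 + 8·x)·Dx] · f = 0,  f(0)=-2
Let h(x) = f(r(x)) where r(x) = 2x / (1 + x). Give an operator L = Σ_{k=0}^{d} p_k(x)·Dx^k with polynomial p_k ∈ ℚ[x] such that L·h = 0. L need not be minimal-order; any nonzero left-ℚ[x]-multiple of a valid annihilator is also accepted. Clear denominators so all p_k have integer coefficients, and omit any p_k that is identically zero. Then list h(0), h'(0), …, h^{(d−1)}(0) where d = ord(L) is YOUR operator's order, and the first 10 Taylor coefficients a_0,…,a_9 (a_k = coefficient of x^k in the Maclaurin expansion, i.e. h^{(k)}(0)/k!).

L = -4 + (1 + 10·x + 9·x^2)·Dx  (order 1).
h: a_k = -2, -8, 24, -104, 568, -3528, 23640, -166440, 1213560, -9082760, …
ICs: h(0) = -2.

f: a_k = -2, -4, 4, -8, 20, -56, 168, -528, 1716, -5720, …
f∘r: x↦r, Dx↦Dx/r' in L_f ⇒ L₀.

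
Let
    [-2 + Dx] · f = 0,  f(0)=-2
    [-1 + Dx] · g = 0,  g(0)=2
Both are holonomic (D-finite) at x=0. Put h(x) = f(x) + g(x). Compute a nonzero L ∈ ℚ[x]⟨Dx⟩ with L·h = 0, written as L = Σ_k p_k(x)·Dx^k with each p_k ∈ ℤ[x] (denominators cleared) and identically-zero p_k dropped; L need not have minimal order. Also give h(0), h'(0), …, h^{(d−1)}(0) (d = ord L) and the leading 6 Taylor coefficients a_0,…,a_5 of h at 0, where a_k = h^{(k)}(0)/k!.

f: a_k = -2, -4, -4, -8/3, -4/3, -8/15, …
g: a_k = 2, 2, 1, 1/3, 1/12, 1/60, …
Weyl lclm of L_f,L_g ⇒ L₀ (ord ≤ 2).
L = 2 - 3·Dx + Dx^2  (order 2).
h: a_k = 0, -2, -3, -7/3, -5/4, -31/60, …
ICs: h(0) = 0, h′(0) = -2.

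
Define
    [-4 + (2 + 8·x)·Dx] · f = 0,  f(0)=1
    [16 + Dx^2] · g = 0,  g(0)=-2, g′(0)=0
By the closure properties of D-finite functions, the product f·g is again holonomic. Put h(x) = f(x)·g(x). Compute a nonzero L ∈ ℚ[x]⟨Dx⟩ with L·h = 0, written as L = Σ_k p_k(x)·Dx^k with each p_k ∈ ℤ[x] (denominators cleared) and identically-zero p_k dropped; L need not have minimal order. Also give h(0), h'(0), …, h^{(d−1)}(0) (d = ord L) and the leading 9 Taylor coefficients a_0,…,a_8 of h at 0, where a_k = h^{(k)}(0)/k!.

L = (28 + 128·x + 256·x^2) + (-4 - 16·x)·Dx + (1 + 8·x + 16·x^2)·Dx^2  (order 2).
h: a_k = -2, -4, 20, 24, -100/3, -104/3, 2792/45, -6416/45, 176188/315, …
ICs: h(0) = -2, h′(0) = -4.

f: a_k = 1, 2, -2, 4, -10, 28, -84, 264, -858, …
g: a_k = -2, 0, 16, 0, -64/3, 0, 512/45, 0, -1024/315, …
Sym-product of L_f,L_g gives L₀ (≤ ord 2).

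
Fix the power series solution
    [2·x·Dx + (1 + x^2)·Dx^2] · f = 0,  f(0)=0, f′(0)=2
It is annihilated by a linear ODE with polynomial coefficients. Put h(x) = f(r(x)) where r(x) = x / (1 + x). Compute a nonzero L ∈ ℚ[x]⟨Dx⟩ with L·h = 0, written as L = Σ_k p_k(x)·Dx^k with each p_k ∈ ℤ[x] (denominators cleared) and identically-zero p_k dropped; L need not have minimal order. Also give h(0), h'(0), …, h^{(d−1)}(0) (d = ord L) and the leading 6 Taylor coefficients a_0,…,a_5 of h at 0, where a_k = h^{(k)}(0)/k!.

f: a_k = 0, 2, 0, -2/3, 0, 2/5, …
h₀=f(r): pull back L_f along r ⇒ L₀.
L = (2 + 4·x)·Dx + (1 + 2·x + 2·x^2)·Dx^2  (order 2).
h: a_k = 0, 2, -2, 4/3, 0, -8/5, …
ICs: h(0) = 0, h′(0) = 2.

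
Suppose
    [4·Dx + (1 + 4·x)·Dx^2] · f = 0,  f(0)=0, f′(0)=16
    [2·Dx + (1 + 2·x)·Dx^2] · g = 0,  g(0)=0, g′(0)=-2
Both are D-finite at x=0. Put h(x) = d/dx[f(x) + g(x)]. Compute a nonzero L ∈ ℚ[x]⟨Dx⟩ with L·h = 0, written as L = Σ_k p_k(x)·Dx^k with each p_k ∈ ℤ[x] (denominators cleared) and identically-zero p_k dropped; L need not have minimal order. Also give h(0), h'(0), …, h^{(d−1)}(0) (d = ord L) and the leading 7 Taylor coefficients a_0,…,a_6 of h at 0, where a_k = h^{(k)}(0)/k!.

f: a_k = 0, 16, -32, 256/3, -256, 4096/5, -8192/3, …
g: a_k = 0, -2, 2, -8/3, 4, -32/5, 32/3, …
L₀ := lclm(L_f,L_g); ord L₀ ≤ 2+2.
h=h₀': d/dx-closure on L₀ ⇒ L.
L = 16 + (12 + 32·x)·Dx + (1 + 6·x + 8·x^2)·Dx^2  (order 2).
h: a_k = 14, -60, 248, -1008, 4064, -16320, 65408, …
ICs: h(0) = 14, h′(0) = -60.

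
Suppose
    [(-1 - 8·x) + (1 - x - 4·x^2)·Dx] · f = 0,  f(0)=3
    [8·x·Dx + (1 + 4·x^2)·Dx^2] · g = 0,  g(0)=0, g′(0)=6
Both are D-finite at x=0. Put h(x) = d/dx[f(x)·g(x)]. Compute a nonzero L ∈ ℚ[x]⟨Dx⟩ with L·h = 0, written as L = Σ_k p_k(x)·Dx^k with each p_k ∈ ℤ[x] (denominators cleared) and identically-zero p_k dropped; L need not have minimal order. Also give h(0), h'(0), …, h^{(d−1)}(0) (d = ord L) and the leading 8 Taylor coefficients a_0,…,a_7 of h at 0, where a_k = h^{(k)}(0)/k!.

L = (14 + 408·x^2 + 384·x^3 + 2304·x^4) + (4 + 34·x + 48·x^2 + 280·x^3 + 384·x^4 + 1536·x^5)·Dx + (-1 - 11·x^2 + 16·x^3 + 20·x^4 + 64·x^5 + 192·x^6)·Dx^2  (order 2).
h: a_k = 18, 36, 198, 552, 2298, 30348/5, 18798, 1884912/35, …
ICs: h(0) = 18, h′(0) = 36.

f: a_k = 3, 3, 15, 27, 87, 195, 543, 1323, …
g: a_k = 0, 6, 0, -8, 0, 96/5, 0, -384/7, …
Sym-product of L_f,L_g gives L₀ (≤ ord 2).
h=h₀': d/dx-closure on L₀ ⇒ L.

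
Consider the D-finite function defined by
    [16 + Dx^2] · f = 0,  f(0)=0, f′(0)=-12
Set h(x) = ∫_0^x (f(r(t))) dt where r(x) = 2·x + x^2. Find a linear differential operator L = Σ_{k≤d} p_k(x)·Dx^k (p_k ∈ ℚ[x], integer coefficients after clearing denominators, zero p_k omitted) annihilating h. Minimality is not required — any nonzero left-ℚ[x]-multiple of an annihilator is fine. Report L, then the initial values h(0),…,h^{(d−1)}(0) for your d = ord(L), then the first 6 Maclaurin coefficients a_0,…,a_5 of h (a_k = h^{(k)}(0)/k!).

f: a_k = 0, -12, 0, 32, 0, -128/5, …
f∘r: x↦r, Dx↦Dx/r' in L_f ⇒ L₀.
∫: right-multiply L₀ by Dx.
L = (64 + 192·x + 192·x^2 + 64·x^3)·Dx - Dx^2 + (1 + x)·Dx^3  (order 3).
h: a_k = 0, 0, -12, -4, 64, 384/5, …
ICs: h(0) = 0, h′(0) = 0, h′′(0) = -24.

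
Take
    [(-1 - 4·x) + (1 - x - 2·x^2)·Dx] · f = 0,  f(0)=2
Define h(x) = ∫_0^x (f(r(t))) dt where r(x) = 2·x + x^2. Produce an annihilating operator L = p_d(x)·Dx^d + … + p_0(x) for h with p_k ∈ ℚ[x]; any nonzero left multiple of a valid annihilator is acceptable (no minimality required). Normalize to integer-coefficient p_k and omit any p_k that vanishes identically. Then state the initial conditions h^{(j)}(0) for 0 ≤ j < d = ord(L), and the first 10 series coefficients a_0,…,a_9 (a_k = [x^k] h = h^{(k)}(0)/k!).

f: a_k = 2, 2, 6, 10, 22, 42, 86, 170, 342, 682, …
L₀ from L_f via x↦r, Dx↦r'^{-1}Dx.
∫: right-multiply L₀ by Dx.
L = (2 + 16·x + 8·x^2)·Dx + (-1 + 3·x + 6·x^2 + 2·x^3)·Dx^2  (order 2).
h: a_k = 0, 2, 2, 26/3, 26, 478/5, 1054/3, 9402/7, 5226, 62018/3, …
ICs: h(0) = 0, h′(0) = 2.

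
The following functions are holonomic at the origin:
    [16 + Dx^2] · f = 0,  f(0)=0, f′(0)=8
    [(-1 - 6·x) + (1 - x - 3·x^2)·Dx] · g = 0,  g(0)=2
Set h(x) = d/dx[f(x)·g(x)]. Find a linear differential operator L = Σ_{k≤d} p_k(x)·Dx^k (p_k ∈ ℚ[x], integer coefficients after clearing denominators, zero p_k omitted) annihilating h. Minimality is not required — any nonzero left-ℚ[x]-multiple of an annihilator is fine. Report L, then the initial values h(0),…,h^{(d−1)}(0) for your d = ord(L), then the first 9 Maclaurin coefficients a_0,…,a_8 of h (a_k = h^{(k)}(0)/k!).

f: a_k = 0, 8, 0, -64/3, 0, 256/15, 0, -2048/315, 0, …
g: a_k = 2, 2, 8, 14, 38, 80, 194, 434, 1016, …
f·g: L₀ = L_f ⊗_s L_g, ord ≤ 2·1.
h₀' ⇒ L via d/dx closure of L₀.
L = (-26 - 256·x - 640·x^2 + 768·x^3 + 1152·x^4) + (-7 - 26·x + 144·x^2 + 288·x^3)·Dx + (5 - 13·x - 31·x^2 + 48·x^3 + 72·x^4)·Dx^2  (order 2).
h: a_k = 16, 32, 64, 832/3, 2512/3, 11264/5, 272432/45, 5017984/315, 13009088/315, …
ICs: h(0) = 16, h′(0) = 32.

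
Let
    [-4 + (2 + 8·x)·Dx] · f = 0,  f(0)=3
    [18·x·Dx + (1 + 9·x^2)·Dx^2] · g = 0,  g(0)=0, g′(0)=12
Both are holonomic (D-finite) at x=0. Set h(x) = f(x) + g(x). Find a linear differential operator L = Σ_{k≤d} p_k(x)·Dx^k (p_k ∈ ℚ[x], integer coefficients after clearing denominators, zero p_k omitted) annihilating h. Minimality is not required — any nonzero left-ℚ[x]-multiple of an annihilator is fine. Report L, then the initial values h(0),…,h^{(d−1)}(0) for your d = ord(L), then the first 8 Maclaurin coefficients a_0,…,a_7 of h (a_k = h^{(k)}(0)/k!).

f: a_k = 3, 6, -6, 12, -30, 84, -252, 792, …
g: a_k = 0, 12, 0, -36, 0, 972/5, 0, -8748/7, …
Weyl lclm of L_f,L_g ⇒ L₀ (ord ≤ 3).
L = (-18 - 180·x + 486·x^2 + 972·x^3)·Dx + (-15 - 72·x - 9·x^2 + 1944·x^3 + 3402·x^4)·Dx^2 + (-1 + 5·x + 54·x^2 + 153·x^3 + 567·x^4 + 972·x^5)·Dx^3  (order 3).
h: a_k = 3, 18, -6, -24, -30, 1392/5, -252, -3204/7, …
ICs: h(0) = 3, h′(0) = 18, h′′(0) = -12.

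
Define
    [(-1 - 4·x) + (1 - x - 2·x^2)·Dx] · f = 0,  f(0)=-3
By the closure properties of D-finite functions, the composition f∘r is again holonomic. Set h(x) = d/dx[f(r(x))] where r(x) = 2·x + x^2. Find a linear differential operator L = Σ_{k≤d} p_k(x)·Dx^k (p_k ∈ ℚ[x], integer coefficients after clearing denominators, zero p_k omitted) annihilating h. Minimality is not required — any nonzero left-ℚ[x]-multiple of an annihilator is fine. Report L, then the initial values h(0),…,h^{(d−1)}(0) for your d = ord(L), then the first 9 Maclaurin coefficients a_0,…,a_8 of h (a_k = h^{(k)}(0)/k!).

L = (13 + 52·x + 186·x^2 + 160·x^3 + 40·x^4) + (-1 - 5·x + 26·x^2 + 62·x^3 + 40·x^4 + 8·x^5)·Dx  (order 1).
h: a_k = -6, -78, -468, -2868, -15810, -84618, -438984, -2232648, -11175462, …
ICs: h(0) = -6.

f: a_k = -3, -3, -9, -15, -33, -63, -129, -255, -513, …
L₀ from L_f via x↦r, Dx↦r'^{-1}Dx.
h=h₀': d/dx-closure on L₀ ⇒ L.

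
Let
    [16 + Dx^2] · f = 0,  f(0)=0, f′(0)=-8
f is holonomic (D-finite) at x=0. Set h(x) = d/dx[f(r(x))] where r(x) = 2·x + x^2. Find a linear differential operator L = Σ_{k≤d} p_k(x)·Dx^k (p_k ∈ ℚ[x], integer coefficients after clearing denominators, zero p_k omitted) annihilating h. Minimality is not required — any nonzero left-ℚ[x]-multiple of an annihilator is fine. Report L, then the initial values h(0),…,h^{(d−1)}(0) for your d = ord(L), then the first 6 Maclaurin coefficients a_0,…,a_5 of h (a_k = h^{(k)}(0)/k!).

L = (67 + 256·x + 384·x^2 + 256·x^3 + 64·x^4) + (-3 - 3·x)·Dx + (1 + 2·x + x^2)·Dx^2  (order 2).
h: a_k = -16, -16, 512, 1024, -6272/3, -8064, …
ICs: h(0) = -16, h′(0) = -16.

f: a_k = 0, -8, 0, 64/3, 0, -256/15, …
Change of var in L_f (x↦r) gives L₀.
h₀' ⇒ L via d/dx closure of L₀.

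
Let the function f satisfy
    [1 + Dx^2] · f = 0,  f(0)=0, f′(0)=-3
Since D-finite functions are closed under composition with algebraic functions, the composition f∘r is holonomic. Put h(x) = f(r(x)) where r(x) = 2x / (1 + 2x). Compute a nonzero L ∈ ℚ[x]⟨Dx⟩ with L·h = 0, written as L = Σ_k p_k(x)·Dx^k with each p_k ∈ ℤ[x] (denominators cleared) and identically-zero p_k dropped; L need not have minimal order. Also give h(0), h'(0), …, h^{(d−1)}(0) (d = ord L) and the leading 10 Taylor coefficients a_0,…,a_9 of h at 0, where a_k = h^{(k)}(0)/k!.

L = 4 + (4 + 24·x + 48·x^2 + 32·x^3)·Dx + (1 + 8·x + 24·x^2 + 32·x^3 + 16·x^4)·Dx^2  (order 2).
h: a_k = 0, -6, 12, -20, 24, -4/5, -120, 55448/105, -25456/15, 896716/189, …
ICs: h(0) = 0, h′(0) = -6.

f: a_k = 0, -3, 0, 1/2, 0, -1/40, 0, 1/1680, 0, -1/120960, …
h₀=f(r): pull back L_f along r ⇒ L₀.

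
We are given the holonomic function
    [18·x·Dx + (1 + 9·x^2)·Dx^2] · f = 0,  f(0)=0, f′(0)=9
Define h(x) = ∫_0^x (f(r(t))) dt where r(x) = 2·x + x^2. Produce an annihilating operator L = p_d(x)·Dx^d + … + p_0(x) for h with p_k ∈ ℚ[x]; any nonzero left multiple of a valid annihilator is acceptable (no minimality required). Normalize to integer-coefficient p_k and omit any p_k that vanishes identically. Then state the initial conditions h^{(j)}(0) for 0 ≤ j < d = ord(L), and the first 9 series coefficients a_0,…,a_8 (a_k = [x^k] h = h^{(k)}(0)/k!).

L = (-1 + 72·x + 144·x^2 + 108·x^3 + 27·x^4)·Dx^2 + (1 + x + 36·x^2 + 72·x^3 + 45·x^4 + 9·x^5)·Dx^3  (order 3).
h: a_k = 0, 0, 9, 3, -54, -324/5, 3753/5, 11637/7, -94770/7, …
ICs: h(0) = 0, h′(0) = 0, h′′(0) = 18.

f: a_k = 0, 9, 0, -27, 0, 729/5, 0, -6561/7, 0, …
Substitute x→r, Dx→(1/r')Dx; clear ⇒ L₀.
h=∫₀ˣh₀: take L = L₀·Dx.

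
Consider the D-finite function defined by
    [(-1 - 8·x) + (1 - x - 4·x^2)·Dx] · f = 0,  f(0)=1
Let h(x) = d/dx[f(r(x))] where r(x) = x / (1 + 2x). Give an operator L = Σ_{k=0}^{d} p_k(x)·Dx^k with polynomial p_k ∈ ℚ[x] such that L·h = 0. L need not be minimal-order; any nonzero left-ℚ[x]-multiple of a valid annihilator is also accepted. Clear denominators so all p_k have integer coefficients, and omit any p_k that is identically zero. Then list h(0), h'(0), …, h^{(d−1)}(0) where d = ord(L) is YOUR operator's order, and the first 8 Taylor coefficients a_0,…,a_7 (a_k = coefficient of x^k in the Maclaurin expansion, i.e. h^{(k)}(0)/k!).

f: a_k = 1, 1, 5, 9, 29, 65, 181, 441, …
Substitute x→r, Dx→(1/r')Dx; clear ⇒ L₀.
Derive L from L₀ (diff closure).
L = (6 + 12·x + 72·x^2 + 80·x^3) + (-1 - 15·x - 54·x^2 - 36·x^3 + 40·x^4)·Dx  (order 1).
h: a_k = 1, 6, -21, 108, -475, 2034, -8449, 34392, …
ICs: h(0) = 1.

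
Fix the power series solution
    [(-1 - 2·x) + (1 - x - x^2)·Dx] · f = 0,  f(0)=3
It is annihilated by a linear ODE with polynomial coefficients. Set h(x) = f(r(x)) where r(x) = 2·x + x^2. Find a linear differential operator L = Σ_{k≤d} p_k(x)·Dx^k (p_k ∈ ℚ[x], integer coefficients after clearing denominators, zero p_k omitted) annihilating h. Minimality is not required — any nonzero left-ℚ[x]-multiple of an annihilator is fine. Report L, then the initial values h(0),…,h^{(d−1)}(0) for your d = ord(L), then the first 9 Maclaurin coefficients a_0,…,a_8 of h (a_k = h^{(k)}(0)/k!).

L = (2 + 10·x + 12·x^2 + 4·x^3) + (-1 + 2·x + 5·x^2 + 4·x^3 + x^4)·Dx  (order 1).
h: a_k = 3, 6, 27, 96, 354, 1302, 4785, 17592, 64671, …
ICs: h(0) = 3.

f: a_k = 3, 3, 6, 9, 15, 24, 39, 63, 102, …
Change of var in L_f (x↦r) gives L₀.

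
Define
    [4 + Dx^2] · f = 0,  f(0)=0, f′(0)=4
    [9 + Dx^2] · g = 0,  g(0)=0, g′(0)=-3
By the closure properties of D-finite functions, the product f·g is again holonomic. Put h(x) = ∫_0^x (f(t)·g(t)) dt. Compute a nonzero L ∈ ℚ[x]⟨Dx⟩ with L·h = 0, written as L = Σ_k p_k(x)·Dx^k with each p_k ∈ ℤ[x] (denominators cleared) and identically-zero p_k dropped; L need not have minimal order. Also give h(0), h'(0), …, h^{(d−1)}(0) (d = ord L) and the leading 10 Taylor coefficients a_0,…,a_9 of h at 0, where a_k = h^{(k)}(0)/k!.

f: a_k = 0, 4, 0, -8/3, 0, 8/15, 0, -16/315, 0, 8/2835, …
g: a_k = 0, -3, 0, 9/2, 0, -81/40, 0, 243/560, 0, -243/4480, …
L₀ := L_f ⊗_s L_g (sym. prod.), ord ≤ 4.
∫: right-multiply L₀ by Dx.
L = 25·Dx + 26·Dx^3 + Dx^5  (order 5).
h: a_k = 0, 0, 0, -4, 0, 26/5, 0, -31/10, 0, 4069/3780, …
ICs: h(0) = 0, h′(0) = 0, h′′(0) = 0, h′′′(0) = -24, h′′′′(0) = 0.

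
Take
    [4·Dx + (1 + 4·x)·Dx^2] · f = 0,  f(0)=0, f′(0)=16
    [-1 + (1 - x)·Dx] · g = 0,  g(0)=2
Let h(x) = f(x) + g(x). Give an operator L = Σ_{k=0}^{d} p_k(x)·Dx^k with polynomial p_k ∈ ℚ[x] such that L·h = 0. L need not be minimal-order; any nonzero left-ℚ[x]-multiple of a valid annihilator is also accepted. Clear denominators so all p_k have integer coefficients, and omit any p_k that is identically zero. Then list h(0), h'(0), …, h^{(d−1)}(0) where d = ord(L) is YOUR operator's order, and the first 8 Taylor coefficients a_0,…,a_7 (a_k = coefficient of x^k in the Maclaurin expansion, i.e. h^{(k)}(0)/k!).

f: a_k = 0, 16, -32, 256/3, -256, 4096/5, -8192/3, 65536/7, …
g: a_k = 2, 2, 2, 2, 2, 2, 2, 2, …
L₀ := lclm(L_f,L_g); ord L₀ ≤ 2+1.
L = (-44 - 16·x)·Dx + (13 - 56·x - 32·x^2)·Dx^2 + (3 + 11·x - 6·x^2 - 8·x^3)·Dx^3  (order 3).
h: a_k = 2, 18, -30, 262/3, -254, 4106/5, -8186/3, 65550/7, …
ICs: h(0) = 2, h′(0) = 18, h′′(0) = -60.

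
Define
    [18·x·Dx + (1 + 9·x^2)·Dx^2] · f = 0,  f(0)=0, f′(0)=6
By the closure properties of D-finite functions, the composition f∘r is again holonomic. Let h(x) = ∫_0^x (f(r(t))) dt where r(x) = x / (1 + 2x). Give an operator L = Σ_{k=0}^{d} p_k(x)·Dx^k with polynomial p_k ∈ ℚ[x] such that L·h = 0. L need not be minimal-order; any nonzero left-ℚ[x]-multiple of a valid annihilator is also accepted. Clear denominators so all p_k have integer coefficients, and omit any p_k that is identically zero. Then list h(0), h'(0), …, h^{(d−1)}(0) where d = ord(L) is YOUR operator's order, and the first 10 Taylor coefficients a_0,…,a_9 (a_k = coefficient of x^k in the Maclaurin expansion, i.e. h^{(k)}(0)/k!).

L = (4 + 26·x)·Dx^2 + (1 + 4·x + 13·x^2)·Dx^3  (order 3).
h: a_k = 0, 0, 3, -4, 3/2, 12, -199/5, 276/7, 4449/28, -2380/3, …
ICs: h(0) = 0, h′(0) = 0, h′′(0) = 6.

f: a_k = 0, 6, 0, -18, 0, 486/5, 0, -4374/7, 0, 4374, …
Change of var in L_f (x↦r) gives L₀.
h=∫₀ˣh₀: take L = L₀·Dx.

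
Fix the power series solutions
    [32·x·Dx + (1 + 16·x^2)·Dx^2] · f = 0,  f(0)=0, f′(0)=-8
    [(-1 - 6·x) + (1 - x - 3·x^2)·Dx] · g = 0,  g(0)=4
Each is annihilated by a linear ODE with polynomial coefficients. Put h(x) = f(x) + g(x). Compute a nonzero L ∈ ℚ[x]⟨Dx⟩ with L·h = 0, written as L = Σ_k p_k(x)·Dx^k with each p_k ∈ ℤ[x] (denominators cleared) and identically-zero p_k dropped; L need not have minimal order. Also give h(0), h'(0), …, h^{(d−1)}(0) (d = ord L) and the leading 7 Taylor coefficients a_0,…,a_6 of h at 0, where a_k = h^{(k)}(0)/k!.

L = (128 - 512·x - 10560·x^2 - 25344·x^3 - 95904·x^4 - 41472·x^6)·Dx + (-37 - 208·x + 206·x^2 - 1476·x^3 - 24336·x^4 - 66528·x^5 - 6912·x^6 - 41472·x^7)·Dx^2 + (4 + 21·x + 198·x^2 + 90·x^3 + 1775·x^4 - 4080·x^5 - 6336·x^6 - 2304·x^7 - 6912·x^8)·Dx^3  (order 3).
h: a_k = 4, -4, 16, 212/3, 76, -1248/5, 388, …
ICs: h(0) = 4, h′(0) = -4, h′′(0) = 32.

f: a_k = 0, -8, 0, 128/3, 0, -2048/5, 0, …
g: a_k = 4, 4, 16, 28, 76, 160, 388, …
f+g: L₀ = lclm(L_f,L_g), ord ≤ 2+1.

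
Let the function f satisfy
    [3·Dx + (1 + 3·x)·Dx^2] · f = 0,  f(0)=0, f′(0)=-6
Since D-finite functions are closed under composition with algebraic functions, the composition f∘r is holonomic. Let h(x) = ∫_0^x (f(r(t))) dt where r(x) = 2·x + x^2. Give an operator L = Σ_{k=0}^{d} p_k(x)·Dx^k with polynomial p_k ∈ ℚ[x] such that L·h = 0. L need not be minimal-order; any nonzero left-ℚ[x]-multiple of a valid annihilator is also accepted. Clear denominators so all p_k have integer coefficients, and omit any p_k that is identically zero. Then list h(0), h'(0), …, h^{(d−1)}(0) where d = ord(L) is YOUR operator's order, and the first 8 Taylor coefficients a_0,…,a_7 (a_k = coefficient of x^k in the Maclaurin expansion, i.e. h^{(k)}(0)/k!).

L = (5 + 6·x + 3·x^2)·Dx^2 + (1 + 7·x + 9·x^2 + 3·x^3)·Dx^3  (order 3).
h: a_k = 0, 0, -6, 10, -27, 441/5, -1602/5, 8730/7, …
ICs: h(0) = 0, h′(0) = 0, h′′(0) = -12.

f: a_k = 0, -6, 9, -18, 81/2, -486/5, 243, -4374/7, …
h₀=f(r): pull back L_f along r ⇒ L₀.
∫: right-multiply L₀ by Dx.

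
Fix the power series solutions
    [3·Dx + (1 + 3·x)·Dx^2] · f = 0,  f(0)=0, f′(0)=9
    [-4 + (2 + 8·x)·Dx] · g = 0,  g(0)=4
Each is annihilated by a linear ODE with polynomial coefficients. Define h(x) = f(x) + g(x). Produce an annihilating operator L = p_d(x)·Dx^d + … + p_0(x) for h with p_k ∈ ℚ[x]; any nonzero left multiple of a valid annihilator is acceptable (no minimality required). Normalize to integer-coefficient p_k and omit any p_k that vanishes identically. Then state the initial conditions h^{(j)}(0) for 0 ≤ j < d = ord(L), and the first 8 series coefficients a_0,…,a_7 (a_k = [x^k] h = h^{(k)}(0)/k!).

L = 36·x·Dx + (6 + 72·x + 180·x^2)·Dx^2 + (1 + 13·x + 54·x^2 + 72·x^3)·Dx^3  (order 3).
h: a_k = 4, 17, -43/2, 43, -403/4, 1289/5, -1401/2, 13953/7, …
ICs: h(0) = 4, h′(0) = 17, h′′(0) = -43.

f: a_k = 0, 9, -27/2, 27, -243/4, 729/5, -729/2, 6561/7, …
g: a_k = 4, 8, -8, 16, -40, 112, -336, 1056, …
Sum ⇒ L₀ = lclm(L_f,L_g) in ℚ(x)⟨Dx⟩.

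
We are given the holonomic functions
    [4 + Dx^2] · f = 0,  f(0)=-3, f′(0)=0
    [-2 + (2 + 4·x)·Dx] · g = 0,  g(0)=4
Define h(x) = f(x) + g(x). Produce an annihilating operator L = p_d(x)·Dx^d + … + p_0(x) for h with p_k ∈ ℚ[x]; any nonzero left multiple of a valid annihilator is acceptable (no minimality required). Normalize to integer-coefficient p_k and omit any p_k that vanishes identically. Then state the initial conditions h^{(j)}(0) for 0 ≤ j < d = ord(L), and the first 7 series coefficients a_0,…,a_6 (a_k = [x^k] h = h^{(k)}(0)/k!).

L = (-28 - 64·x - 64·x^2) + (12 + 88·x + 192·x^2 + 128·x^3)·Dx + (-7 - 16·x - 16·x^2)·Dx^2 + (3 + 22·x + 48·x^2 + 32·x^3)·Dx^3  (order 3).
h: a_k = 1, 4, 4, 2, -9/2, 7/2, -299/60, …
ICs: h(0) = 1, h′(0) = 4, h′′(0) = 8.

f: a_k = -3, 0, 6, 0, -2, 0, 4/15, …
g: a_k = 4, 4, -2, 2, -5/2, 7/2, -21/4, …
L₀ := lclm(L_f,L_g); ord L₀ ≤ 2+1.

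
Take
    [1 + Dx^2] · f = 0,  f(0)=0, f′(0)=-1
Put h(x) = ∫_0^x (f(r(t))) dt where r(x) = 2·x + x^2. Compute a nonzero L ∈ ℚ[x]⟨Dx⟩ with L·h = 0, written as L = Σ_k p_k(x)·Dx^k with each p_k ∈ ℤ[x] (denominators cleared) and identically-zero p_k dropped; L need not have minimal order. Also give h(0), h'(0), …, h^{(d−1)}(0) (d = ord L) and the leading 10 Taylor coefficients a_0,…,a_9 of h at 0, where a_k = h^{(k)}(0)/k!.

f: a_k = 0, -1, 0, 1/6, 0, -1/120, 0, 1/5040, 0, -1/362880, …
Change of var in L_f (x↦r) gives L₀.
Integrate: L := L₀·Dx.
L = (4 + 12·x + 12·x^2 + 4·x^3)·Dx - Dx^2 + (1 + x)·Dx^3  (order 3).
h: a_k = 0, 0, -1, -1/3, 1/3, 2/5, 11/90, -1/14, -101/1260, -11/405, …
ICs: h(0) = 0, h′(0) = 0, h′′(0) = -2.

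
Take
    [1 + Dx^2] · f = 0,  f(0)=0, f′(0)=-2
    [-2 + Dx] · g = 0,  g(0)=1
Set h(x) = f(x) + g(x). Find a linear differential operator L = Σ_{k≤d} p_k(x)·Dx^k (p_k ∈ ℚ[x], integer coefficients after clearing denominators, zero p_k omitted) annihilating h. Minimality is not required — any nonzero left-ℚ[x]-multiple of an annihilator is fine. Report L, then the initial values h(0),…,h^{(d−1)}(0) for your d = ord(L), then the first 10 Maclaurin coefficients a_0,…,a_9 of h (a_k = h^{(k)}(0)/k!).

L = -2 + Dx - 2·Dx^2 + Dx^3  (order 3).
h: a_k = 1, 0, 2, 5/3, 2/3, 1/4, 4/45, 13/504, 2/315, 17/12096, …
ICs: h(0) = 1, h′(0) = 0, h′′(0) = 4.

f: a_k = 0, -2, 0, 1/3, 0, -1/60, 0, 1/2520, 0, -1/181440, …
g: a_k = 1, 2, 2, 4/3, 2/3, 4/15, 4/45, 8/315, 2/315, 4/2835, …
h₀=f+g: left-lcm gives L₀, ord ≤ 3.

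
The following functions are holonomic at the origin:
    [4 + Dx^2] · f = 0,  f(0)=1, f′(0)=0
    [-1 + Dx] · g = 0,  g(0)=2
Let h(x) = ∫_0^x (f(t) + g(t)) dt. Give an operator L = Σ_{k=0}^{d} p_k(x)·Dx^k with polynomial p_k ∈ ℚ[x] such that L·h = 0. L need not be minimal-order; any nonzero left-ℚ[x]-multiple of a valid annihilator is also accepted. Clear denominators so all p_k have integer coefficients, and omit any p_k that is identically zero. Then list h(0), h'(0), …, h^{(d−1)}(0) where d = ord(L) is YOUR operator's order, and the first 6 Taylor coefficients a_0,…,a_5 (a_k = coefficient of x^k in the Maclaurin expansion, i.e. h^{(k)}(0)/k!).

L = -4·Dx + 4·Dx^2 - Dx^3 + Dx^4  (order 4).
h: a_k = 0, 3, 1, -1/3, 1/12, 3/20, …
ICs: h(0) = 0, h′(0) = 3, h′′(0) = 2, h′′′(0) = -2.

f: a_k = 1, 0, -2, 0, 2/3, 0, …
g: a_k = 2, 2, 1, 1/3, 1/12, 1/60, …
Sum ⇒ L₀ = lclm(L_f,L_g) in ℚ(x)⟨Dx⟩.
Integrate: L := L₀·Dx.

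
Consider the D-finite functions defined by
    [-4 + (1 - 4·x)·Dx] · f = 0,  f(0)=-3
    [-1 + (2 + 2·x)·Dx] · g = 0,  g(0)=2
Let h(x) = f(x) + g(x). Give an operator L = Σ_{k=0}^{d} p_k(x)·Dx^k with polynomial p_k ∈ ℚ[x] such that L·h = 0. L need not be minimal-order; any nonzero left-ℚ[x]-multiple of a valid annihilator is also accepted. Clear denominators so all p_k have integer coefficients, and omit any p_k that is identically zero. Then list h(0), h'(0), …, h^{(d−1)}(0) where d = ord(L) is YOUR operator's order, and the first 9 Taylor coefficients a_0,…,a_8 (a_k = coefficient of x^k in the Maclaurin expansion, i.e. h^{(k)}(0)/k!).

f: a_k = -3, -12, -48, -192, -768, -3072, -12288, -49152, -196608, …
g: a_k = 2, 1, -1/4, 1/8, -5/64, 7/128, -21/512, 33/1024, -429/16384, …
L₀ := lclm(L_f,L_g); ord L₀ ≤ 1+1.
L = (-68 - 48·x) + (129 + 248·x + 144·x^2)·Dx + (-14 + 18·x + 128·x^2 + 96·x^3)·Dx^2  (order 2).
h: a_k = -1, -11, -193/4, -1535/8, -49157/64, -393209/128, -6291477/512, -50331615/1024, -3221225901/16384, …
ICs: h(0) = -1, h′(0) = -11.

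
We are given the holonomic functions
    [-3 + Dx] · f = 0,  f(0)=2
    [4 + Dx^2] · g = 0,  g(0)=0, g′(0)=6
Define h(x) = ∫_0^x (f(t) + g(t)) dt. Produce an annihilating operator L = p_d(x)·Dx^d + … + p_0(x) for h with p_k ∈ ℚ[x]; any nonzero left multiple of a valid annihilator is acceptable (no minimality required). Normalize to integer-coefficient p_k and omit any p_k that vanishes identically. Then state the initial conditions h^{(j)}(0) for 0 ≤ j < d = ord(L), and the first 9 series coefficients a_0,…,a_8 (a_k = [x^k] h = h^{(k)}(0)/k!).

L = -12·Dx + 4·Dx^2 - 3·Dx^3 + Dx^4  (order 4).
h: a_k = 0, 2, 6, 3, 5/4, 27/20, 97/120, 81/280, 19/192, …
ICs: h(0) = 0, h′(0) = 2, h′′(0) = 12, h′′′(0) = 18.

f: a_k = 2, 6, 9, 9, 27/4, 81/20, 81/40, 243/280, 729/2240, …
g: a_k = 0, 6, 0, -4, 0, 4/5, 0, -8/105, 0, …
f+g: L₀ = lclm(L_f,L_g), ord ≤ 1+2.
h=∫₀ˣh₀: take L = L₀·Dx.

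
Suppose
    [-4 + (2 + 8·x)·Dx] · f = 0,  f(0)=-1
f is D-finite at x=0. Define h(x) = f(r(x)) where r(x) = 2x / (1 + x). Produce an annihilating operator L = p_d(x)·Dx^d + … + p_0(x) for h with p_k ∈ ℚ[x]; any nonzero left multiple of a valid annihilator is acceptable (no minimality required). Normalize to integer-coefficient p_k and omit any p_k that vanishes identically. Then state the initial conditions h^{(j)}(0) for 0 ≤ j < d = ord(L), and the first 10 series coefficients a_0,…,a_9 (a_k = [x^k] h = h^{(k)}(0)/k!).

L = -4 + (1 + 10·x + 9·x^2)·Dx  (order 1).
h: a_k = -1, -4, 12, -52, 284, -1764, 11820, -83220, 606780, -4541380, …
ICs: h(0) = -1.

f: a_k = -1, -2, 2, -4, 10, -28, 84, -264, 858, -2860, …
h₀=f(r): pull back L_f along r ⇒ L₀.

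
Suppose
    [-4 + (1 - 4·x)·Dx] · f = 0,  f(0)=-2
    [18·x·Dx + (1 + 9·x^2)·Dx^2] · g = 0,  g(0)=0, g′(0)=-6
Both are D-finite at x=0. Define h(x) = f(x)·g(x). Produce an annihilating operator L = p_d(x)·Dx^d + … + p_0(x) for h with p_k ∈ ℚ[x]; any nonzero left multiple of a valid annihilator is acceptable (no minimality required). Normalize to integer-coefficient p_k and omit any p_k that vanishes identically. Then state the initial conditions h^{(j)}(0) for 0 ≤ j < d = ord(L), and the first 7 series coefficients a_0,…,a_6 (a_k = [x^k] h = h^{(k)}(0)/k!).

f: a_k = -2, -8, -32, -128, -512, -2048, -8192, …
g: a_k = 0, -6, 0, 18, 0, -486/5, 0, …
Sym-product of L_f,L_g gives L₀ (≤ ord 2).
L = 72·x + (8 - 18·x + 144·x^2)·Dx + (-1 + 4·x - 9·x^2 + 36·x^3)·Dx^2  (order 2).
h: a_k = 0, 12, 48, 156, 624, 13452/5, 53808/5, …
ICs: h(0) = 0, h′(0) = 12.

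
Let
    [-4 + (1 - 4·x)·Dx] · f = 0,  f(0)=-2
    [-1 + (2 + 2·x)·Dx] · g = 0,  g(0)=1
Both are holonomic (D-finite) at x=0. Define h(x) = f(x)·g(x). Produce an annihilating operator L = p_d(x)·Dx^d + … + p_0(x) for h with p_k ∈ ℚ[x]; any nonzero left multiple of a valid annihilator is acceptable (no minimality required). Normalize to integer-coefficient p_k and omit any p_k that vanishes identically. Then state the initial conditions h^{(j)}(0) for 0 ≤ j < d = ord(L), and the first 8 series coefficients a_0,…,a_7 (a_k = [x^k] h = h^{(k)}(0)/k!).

L = (9 + 4·x) + (-2 + 6·x + 8·x^2)·Dx  (order 1).
h: a_k = -2, -9, -143/4, -1145/8, -36635/64, -293087/128, -4689371/512, -37515001/1024, …
ICs: h(0) = -2.

f: a_k = -2, -8, -32, -128, -512, -2048, -8192, -32768, …
g: a_k = 1, 1/2, -1/8, 1/16, -5/128, 7/256, -21/1024, 33/2048, …
Product ⇒ symmetric product L₀, ord ≤ 1.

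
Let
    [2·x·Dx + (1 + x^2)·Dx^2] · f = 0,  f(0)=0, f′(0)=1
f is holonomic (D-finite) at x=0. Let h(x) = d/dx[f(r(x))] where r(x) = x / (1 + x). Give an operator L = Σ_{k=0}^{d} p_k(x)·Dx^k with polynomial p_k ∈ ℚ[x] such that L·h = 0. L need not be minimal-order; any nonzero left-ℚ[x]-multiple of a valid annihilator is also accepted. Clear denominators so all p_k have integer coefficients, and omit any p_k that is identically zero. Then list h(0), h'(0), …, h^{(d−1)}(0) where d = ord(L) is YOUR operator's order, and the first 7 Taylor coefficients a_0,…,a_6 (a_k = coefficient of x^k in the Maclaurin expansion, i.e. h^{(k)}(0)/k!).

L = (2 + 4·x) + (1 + 2·x + 2·x^2)·Dx  (order 1).
h: a_k = 1, -2, 2, 0, -4, 8, -8, …
ICs: h(0) = 1.

f: a_k = 0, 1, 0, -1/3, 0, 1/5, 0, …
L₀ from L_f via x↦r, Dx↦r'^{-1}Dx.
h=h₀': d/dx-closure on L₀ ⇒ L.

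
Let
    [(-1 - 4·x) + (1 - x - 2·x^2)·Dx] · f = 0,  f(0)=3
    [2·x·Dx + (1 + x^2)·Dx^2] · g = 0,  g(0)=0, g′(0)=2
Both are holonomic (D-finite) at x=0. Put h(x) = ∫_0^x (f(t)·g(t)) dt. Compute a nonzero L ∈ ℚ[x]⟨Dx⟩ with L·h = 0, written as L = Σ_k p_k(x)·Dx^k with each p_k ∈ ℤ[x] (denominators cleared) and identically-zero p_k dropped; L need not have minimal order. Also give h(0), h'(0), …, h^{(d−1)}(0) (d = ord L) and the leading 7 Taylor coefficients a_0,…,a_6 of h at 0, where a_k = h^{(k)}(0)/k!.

f: a_k = 3, 3, 9, 15, 33, 63, 129, …
g: a_k = 0, 2, 0, -2/3, 0, 2/5, 0, …
Sym-product of L_f,L_g gives L₀ (≤ ord 2).
∫: right-multiply L₀ by Dx.
L = (4 + 2·x + 12·x^2)·Dx + (2 + 6·x + 4·x^2 + 12·x^3)·Dx^2 + (-1 + x + x^2 + x^3 + 2·x^4)·Dx^3  (order 3).
h: a_k = 0, 0, 3, 2, 4, 28/5, 51/5, …
ICs: h(0) = 0, h′(0) = 0, h′′(0) = 6.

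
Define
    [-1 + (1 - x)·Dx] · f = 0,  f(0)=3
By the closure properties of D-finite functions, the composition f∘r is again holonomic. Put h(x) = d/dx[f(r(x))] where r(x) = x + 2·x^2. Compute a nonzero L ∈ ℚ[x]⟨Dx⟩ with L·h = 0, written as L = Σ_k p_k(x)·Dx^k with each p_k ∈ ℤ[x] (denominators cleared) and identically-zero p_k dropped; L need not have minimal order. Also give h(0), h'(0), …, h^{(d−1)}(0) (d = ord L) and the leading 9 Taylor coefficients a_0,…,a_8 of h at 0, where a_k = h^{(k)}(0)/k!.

f: a_k = 3, 3, 3, 3, 3, 3, 3, 3, 3, …
L₀ from L_f via x↦r, Dx↦r'^{-1}Dx.
Derive L from L₀ (diff closure).
L = (6 + 12·x + 24·x^2) + (-1 - 3·x + 6·x^2 + 8·x^3)·Dx  (order 1).
h: a_k = 3, 18, 45, 132, 315, 774, 1785, 4104, 9207, …
ICs: h(0) = 3.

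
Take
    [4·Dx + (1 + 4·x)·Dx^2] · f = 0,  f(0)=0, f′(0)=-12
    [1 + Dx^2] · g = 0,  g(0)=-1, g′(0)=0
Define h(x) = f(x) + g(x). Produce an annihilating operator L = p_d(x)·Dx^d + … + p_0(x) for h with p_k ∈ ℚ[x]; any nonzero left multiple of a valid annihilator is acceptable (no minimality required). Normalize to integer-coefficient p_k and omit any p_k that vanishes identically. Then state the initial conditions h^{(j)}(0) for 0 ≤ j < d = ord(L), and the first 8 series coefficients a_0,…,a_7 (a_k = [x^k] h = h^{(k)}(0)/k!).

f: a_k = 0, -12, 24, -64, 192, -3072/5, 2048, -49152/7, …
g: a_k = -1, 0, 1/2, 0, -1/24, 0, 1/720, 0, …
f+g: L₀ = lclm(L_f,L_g), ord ≤ 2+2.
L = (388 + 32·x + 64·x^2)·Dx + (33 + 140·x + 48·x^2 + 64·x^3)·Dx^2 + (388 + 32·x + 64·x^2)·Dx^3 + (33 + 140·x + 48·x^2 + 64·x^3)·Dx^4  (order 4).
h: a_k = -1, -12, 49/2, -64, 4607/24, -3072/5, 1474561/720, -49152/7, …
ICs: h(0) = -1, h′(0) = -12, h′′(0) = 49, h′′′(0) = -384.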